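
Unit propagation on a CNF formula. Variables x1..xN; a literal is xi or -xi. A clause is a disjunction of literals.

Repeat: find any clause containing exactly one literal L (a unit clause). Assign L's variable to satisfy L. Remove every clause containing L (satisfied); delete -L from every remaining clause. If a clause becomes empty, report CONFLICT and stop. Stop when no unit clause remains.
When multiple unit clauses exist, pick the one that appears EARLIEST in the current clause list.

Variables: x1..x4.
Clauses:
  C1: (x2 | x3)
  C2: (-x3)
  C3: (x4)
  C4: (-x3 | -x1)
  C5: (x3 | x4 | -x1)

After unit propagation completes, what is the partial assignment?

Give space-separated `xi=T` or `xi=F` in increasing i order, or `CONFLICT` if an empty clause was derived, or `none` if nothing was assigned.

unit clause [-3] forces x3=F; simplify:
  drop 3 from [2, 3] -> [2]
  drop 3 from [3, 4, -1] -> [4, -1]
  satisfied 2 clause(s); 3 remain; assigned so far: [3]
unit clause [2] forces x2=T; simplify:
  satisfied 1 clause(s); 2 remain; assigned so far: [2, 3]
unit clause [4] forces x4=T; simplify:
  satisfied 2 clause(s); 0 remain; assigned so far: [2, 3, 4]

Answer: x2=T x3=F x4=T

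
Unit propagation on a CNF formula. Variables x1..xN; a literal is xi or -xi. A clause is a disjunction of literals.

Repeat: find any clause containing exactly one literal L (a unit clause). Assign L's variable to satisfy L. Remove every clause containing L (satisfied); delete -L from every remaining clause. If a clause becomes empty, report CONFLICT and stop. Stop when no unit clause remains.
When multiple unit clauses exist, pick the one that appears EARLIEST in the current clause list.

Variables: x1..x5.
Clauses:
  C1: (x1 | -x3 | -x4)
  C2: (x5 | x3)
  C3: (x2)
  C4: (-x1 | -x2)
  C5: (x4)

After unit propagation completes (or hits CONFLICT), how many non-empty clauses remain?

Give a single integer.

Answer: 0

Derivation:
unit clause [2] forces x2=T; simplify:
  drop -2 from [-1, -2] -> [-1]
  satisfied 1 clause(s); 4 remain; assigned so far: [2]
unit clause [-1] forces x1=F; simplify:
  drop 1 from [1, -3, -4] -> [-3, -4]
  satisfied 1 clause(s); 3 remain; assigned so far: [1, 2]
unit clause [4] forces x4=T; simplify:
  drop -4 from [-3, -4] -> [-3]
  satisfied 1 clause(s); 2 remain; assigned so far: [1, 2, 4]
unit clause [-3] forces x3=F; simplify:
  drop 3 from [5, 3] -> [5]
  satisfied 1 clause(s); 1 remain; assigned so far: [1, 2, 3, 4]
unit clause [5] forces x5=T; simplify:
  satisfied 1 clause(s); 0 remain; assigned so far: [1, 2, 3, 4, 5]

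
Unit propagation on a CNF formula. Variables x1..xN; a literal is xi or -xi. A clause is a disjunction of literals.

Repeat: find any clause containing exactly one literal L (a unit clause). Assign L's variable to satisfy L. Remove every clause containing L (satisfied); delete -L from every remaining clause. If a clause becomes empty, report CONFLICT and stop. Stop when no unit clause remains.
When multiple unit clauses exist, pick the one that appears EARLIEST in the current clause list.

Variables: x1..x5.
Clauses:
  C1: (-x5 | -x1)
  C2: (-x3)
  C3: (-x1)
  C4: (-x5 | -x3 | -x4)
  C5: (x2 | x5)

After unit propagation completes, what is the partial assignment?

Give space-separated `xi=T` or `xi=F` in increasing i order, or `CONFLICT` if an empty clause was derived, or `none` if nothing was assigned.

Answer: x1=F x3=F

Derivation:
unit clause [-3] forces x3=F; simplify:
  satisfied 2 clause(s); 3 remain; assigned so far: [3]
unit clause [-1] forces x1=F; simplify:
  satisfied 2 clause(s); 1 remain; assigned so far: [1, 3]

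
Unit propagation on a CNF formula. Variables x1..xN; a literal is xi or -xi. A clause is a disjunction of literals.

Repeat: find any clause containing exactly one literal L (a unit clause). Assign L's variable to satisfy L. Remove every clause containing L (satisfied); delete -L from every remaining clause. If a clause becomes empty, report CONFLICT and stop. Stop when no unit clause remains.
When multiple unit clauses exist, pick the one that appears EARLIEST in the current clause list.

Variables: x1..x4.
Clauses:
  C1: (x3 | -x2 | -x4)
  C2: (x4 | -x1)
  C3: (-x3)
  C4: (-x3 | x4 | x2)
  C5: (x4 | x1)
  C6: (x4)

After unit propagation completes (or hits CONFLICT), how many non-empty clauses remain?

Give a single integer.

unit clause [-3] forces x3=F; simplify:
  drop 3 from [3, -2, -4] -> [-2, -4]
  satisfied 2 clause(s); 4 remain; assigned so far: [3]
unit clause [4] forces x4=T; simplify:
  drop -4 from [-2, -4] -> [-2]
  satisfied 3 clause(s); 1 remain; assigned so far: [3, 4]
unit clause [-2] forces x2=F; simplify:
  satisfied 1 clause(s); 0 remain; assigned so far: [2, 3, 4]

Answer: 0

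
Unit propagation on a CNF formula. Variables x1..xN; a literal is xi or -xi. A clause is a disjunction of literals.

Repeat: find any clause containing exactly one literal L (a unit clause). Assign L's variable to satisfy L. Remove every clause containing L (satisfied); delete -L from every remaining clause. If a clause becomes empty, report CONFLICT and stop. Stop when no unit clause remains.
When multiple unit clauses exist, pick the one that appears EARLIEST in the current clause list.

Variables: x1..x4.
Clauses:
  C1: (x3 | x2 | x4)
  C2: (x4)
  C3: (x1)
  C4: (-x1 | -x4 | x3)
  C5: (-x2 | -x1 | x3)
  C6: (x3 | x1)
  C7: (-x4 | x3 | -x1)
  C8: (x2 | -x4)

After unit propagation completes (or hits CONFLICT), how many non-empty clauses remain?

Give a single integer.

unit clause [4] forces x4=T; simplify:
  drop -4 from [-1, -4, 3] -> [-1, 3]
  drop -4 from [-4, 3, -1] -> [3, -1]
  drop -4 from [2, -4] -> [2]
  satisfied 2 clause(s); 6 remain; assigned so far: [4]
unit clause [1] forces x1=T; simplify:
  drop -1 from [-1, 3] -> [3]
  drop -1 from [-2, -1, 3] -> [-2, 3]
  drop -1 from [3, -1] -> [3]
  satisfied 2 clause(s); 4 remain; assigned so far: [1, 4]
unit clause [3] forces x3=T; simplify:
  satisfied 3 clause(s); 1 remain; assigned so far: [1, 3, 4]
unit clause [2] forces x2=T; simplify:
  satisfied 1 clause(s); 0 remain; assigned so far: [1, 2, 3, 4]

Answer: 0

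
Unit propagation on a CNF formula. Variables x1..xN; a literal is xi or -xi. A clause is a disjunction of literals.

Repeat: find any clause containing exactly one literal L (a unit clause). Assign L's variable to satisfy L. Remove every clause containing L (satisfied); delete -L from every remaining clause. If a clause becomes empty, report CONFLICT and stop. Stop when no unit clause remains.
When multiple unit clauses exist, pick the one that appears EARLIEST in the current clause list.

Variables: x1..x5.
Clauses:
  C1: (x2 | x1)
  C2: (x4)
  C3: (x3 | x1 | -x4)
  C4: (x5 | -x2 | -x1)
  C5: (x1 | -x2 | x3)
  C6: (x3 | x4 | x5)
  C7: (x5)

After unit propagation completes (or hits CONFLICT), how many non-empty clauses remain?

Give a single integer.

unit clause [4] forces x4=T; simplify:
  drop -4 from [3, 1, -4] -> [3, 1]
  satisfied 2 clause(s); 5 remain; assigned so far: [4]
unit clause [5] forces x5=T; simplify:
  satisfied 2 clause(s); 3 remain; assigned so far: [4, 5]

Answer: 3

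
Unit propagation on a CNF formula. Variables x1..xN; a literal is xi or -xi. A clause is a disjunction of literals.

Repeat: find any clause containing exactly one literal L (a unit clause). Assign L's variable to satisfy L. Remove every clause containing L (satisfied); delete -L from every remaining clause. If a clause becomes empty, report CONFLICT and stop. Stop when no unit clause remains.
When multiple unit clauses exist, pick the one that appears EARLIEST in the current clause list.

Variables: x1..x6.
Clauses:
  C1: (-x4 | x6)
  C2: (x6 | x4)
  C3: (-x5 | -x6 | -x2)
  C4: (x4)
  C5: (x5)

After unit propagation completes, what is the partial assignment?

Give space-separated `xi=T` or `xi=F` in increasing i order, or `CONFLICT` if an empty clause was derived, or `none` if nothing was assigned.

Answer: x2=F x4=T x5=T x6=T

Derivation:
unit clause [4] forces x4=T; simplify:
  drop -4 from [-4, 6] -> [6]
  satisfied 2 clause(s); 3 remain; assigned so far: [4]
unit clause [6] forces x6=T; simplify:
  drop -6 from [-5, -6, -2] -> [-5, -2]
  satisfied 1 clause(s); 2 remain; assigned so far: [4, 6]
unit clause [5] forces x5=T; simplify:
  drop -5 from [-5, -2] -> [-2]
  satisfied 1 clause(s); 1 remain; assigned so far: [4, 5, 6]
unit clause [-2] forces x2=F; simplify:
  satisfied 1 clause(s); 0 remain; assigned so far: [2, 4, 5, 6]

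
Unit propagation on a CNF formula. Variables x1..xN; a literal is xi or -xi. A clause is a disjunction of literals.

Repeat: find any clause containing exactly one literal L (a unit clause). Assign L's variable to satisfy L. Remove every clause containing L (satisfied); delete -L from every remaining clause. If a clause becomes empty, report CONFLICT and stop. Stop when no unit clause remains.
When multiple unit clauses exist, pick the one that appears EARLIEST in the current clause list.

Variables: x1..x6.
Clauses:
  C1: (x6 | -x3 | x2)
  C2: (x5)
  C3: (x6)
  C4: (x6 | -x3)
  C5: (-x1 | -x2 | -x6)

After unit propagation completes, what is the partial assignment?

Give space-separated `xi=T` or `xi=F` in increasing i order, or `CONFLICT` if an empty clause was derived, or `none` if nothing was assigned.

Answer: x5=T x6=T

Derivation:
unit clause [5] forces x5=T; simplify:
  satisfied 1 clause(s); 4 remain; assigned so far: [5]
unit clause [6] forces x6=T; simplify:
  drop -6 from [-1, -2, -6] -> [-1, -2]
  satisfied 3 clause(s); 1 remain; assigned so far: [5, 6]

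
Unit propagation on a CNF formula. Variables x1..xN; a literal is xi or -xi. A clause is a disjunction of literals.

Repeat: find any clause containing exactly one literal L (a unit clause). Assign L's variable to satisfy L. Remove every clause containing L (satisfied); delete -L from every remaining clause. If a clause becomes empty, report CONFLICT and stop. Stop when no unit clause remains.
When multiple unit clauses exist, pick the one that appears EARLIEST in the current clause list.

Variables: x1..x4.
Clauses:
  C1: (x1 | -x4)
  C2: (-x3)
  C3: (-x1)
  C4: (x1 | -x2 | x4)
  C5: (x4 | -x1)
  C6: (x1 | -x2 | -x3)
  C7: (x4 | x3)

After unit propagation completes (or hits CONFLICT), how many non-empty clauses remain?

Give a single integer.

Answer: 1

Derivation:
unit clause [-3] forces x3=F; simplify:
  drop 3 from [4, 3] -> [4]
  satisfied 2 clause(s); 5 remain; assigned so far: [3]
unit clause [-1] forces x1=F; simplify:
  drop 1 from [1, -4] -> [-4]
  drop 1 from [1, -2, 4] -> [-2, 4]
  satisfied 2 clause(s); 3 remain; assigned so far: [1, 3]
unit clause [-4] forces x4=F; simplify:
  drop 4 from [-2, 4] -> [-2]
  drop 4 from [4] -> [] (empty!)
  satisfied 1 clause(s); 2 remain; assigned so far: [1, 3, 4]
CONFLICT (empty clause)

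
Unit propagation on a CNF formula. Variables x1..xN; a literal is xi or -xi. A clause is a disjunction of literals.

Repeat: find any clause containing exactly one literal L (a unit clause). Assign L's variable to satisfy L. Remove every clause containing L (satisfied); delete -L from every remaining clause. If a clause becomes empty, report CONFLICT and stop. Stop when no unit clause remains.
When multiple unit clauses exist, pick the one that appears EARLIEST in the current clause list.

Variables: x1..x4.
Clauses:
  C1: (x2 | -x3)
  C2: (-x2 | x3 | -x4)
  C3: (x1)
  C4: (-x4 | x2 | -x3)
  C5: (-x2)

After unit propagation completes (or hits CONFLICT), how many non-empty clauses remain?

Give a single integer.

Answer: 0

Derivation:
unit clause [1] forces x1=T; simplify:
  satisfied 1 clause(s); 4 remain; assigned so far: [1]
unit clause [-2] forces x2=F; simplify:
  drop 2 from [2, -3] -> [-3]
  drop 2 from [-4, 2, -3] -> [-4, -3]
  satisfied 2 clause(s); 2 remain; assigned so far: [1, 2]
unit clause [-3] forces x3=F; simplify:
  satisfied 2 clause(s); 0 remain; assigned so far: [1, 2, 3]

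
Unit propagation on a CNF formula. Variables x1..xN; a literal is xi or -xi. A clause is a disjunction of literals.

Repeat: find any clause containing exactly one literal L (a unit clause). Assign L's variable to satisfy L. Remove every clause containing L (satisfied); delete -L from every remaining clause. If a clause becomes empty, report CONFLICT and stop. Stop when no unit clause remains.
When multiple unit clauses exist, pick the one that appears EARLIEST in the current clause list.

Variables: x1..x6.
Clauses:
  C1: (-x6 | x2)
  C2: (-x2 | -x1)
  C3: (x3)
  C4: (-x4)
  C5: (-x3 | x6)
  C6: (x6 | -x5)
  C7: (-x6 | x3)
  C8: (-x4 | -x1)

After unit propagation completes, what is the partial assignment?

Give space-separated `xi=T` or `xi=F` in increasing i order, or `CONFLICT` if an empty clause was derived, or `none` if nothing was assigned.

unit clause [3] forces x3=T; simplify:
  drop -3 from [-3, 6] -> [6]
  satisfied 2 clause(s); 6 remain; assigned so far: [3]
unit clause [-4] forces x4=F; simplify:
  satisfied 2 clause(s); 4 remain; assigned so far: [3, 4]
unit clause [6] forces x6=T; simplify:
  drop -6 from [-6, 2] -> [2]
  satisfied 2 clause(s); 2 remain; assigned so far: [3, 4, 6]
unit clause [2] forces x2=T; simplify:
  drop -2 from [-2, -1] -> [-1]
  satisfied 1 clause(s); 1 remain; assigned so far: [2, 3, 4, 6]
unit clause [-1] forces x1=F; simplify:
  satisfied 1 clause(s); 0 remain; assigned so far: [1, 2, 3, 4, 6]

Answer: x1=F x2=T x3=T x4=F x6=T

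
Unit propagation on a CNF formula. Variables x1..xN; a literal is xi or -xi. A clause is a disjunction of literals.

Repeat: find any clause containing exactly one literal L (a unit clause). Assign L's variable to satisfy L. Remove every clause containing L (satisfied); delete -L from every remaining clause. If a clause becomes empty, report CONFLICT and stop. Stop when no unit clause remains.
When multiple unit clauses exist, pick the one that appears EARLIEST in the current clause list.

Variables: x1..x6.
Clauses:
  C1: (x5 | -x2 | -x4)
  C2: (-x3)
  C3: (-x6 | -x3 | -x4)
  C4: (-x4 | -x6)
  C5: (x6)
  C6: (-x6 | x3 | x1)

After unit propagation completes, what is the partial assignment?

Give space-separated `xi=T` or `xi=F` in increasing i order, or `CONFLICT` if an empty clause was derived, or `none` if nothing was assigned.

Answer: x1=T x3=F x4=F x6=T

Derivation:
unit clause [-3] forces x3=F; simplify:
  drop 3 from [-6, 3, 1] -> [-6, 1]
  satisfied 2 clause(s); 4 remain; assigned so far: [3]
unit clause [6] forces x6=T; simplify:
  drop -6 from [-4, -6] -> [-4]
  drop -6 from [-6, 1] -> [1]
  satisfied 1 clause(s); 3 remain; assigned so far: [3, 6]
unit clause [-4] forces x4=F; simplify:
  satisfied 2 clause(s); 1 remain; assigned so far: [3, 4, 6]
unit clause [1] forces x1=T; simplify:
  satisfied 1 clause(s); 0 remain; assigned so far: [1, 3, 4, 6]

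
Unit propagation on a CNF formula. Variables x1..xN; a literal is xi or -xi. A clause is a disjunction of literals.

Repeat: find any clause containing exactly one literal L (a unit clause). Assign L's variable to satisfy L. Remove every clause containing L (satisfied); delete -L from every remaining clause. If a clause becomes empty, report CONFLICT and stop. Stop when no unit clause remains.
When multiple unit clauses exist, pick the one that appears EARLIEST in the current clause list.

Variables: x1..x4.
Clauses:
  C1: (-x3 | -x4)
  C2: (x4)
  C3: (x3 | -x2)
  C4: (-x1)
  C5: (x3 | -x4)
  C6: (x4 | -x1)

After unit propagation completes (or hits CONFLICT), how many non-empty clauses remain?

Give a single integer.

Answer: 2

Derivation:
unit clause [4] forces x4=T; simplify:
  drop -4 from [-3, -4] -> [-3]
  drop -4 from [3, -4] -> [3]
  satisfied 2 clause(s); 4 remain; assigned so far: [4]
unit clause [-3] forces x3=F; simplify:
  drop 3 from [3, -2] -> [-2]
  drop 3 from [3] -> [] (empty!)
  satisfied 1 clause(s); 3 remain; assigned so far: [3, 4]
CONFLICT (empty clause)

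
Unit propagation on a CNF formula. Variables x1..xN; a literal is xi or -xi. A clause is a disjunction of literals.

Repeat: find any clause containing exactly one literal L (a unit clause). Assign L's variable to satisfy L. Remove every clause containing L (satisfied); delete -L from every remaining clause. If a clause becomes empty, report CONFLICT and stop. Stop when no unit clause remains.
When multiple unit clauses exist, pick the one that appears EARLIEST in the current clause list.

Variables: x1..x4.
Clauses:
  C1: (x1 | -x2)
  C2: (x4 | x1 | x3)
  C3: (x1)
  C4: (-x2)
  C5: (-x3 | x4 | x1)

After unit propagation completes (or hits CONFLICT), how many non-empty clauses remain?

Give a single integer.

Answer: 0

Derivation:
unit clause [1] forces x1=T; simplify:
  satisfied 4 clause(s); 1 remain; assigned so far: [1]
unit clause [-2] forces x2=F; simplify:
  satisfied 1 clause(s); 0 remain; assigned so far: [1, 2]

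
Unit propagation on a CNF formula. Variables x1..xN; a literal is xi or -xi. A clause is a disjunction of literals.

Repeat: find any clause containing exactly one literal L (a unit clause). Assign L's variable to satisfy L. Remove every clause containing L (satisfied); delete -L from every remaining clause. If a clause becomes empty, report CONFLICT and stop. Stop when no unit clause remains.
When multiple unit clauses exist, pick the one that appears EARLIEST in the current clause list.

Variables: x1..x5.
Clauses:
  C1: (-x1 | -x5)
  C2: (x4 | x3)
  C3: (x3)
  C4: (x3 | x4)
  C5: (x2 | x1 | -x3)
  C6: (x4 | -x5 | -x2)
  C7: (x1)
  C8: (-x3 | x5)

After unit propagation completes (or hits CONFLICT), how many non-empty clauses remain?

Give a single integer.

unit clause [3] forces x3=T; simplify:
  drop -3 from [2, 1, -3] -> [2, 1]
  drop -3 from [-3, 5] -> [5]
  satisfied 3 clause(s); 5 remain; assigned so far: [3]
unit clause [1] forces x1=T; simplify:
  drop -1 from [-1, -5] -> [-5]
  satisfied 2 clause(s); 3 remain; assigned so far: [1, 3]
unit clause [-5] forces x5=F; simplify:
  drop 5 from [5] -> [] (empty!)
  satisfied 2 clause(s); 1 remain; assigned so far: [1, 3, 5]
CONFLICT (empty clause)

Answer: 0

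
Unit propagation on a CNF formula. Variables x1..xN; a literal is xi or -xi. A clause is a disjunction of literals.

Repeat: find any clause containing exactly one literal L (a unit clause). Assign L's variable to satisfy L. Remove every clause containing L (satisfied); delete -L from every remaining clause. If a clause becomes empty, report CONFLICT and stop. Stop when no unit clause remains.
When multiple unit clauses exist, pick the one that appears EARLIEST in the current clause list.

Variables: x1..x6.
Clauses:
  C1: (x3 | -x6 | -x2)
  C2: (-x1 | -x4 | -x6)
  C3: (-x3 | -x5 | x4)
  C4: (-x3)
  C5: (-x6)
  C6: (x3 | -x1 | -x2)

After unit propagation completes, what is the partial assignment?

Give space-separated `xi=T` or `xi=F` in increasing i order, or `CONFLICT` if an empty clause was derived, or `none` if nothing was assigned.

unit clause [-3] forces x3=F; simplify:
  drop 3 from [3, -6, -2] -> [-6, -2]
  drop 3 from [3, -1, -2] -> [-1, -2]
  satisfied 2 clause(s); 4 remain; assigned so far: [3]
unit clause [-6] forces x6=F; simplify:
  satisfied 3 clause(s); 1 remain; assigned so far: [3, 6]

Answer: x3=F x6=F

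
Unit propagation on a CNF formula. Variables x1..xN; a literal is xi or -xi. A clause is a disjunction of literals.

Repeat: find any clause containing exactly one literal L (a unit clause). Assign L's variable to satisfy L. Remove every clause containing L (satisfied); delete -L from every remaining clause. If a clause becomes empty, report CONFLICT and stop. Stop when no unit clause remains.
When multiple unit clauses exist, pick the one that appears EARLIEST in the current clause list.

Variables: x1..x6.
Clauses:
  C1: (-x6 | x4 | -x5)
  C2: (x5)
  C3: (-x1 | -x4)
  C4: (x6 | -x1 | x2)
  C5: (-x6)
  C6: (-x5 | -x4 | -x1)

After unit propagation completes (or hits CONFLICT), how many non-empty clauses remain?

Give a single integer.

Answer: 3

Derivation:
unit clause [5] forces x5=T; simplify:
  drop -5 from [-6, 4, -5] -> [-6, 4]
  drop -5 from [-5, -4, -1] -> [-4, -1]
  satisfied 1 clause(s); 5 remain; assigned so far: [5]
unit clause [-6] forces x6=F; simplify:
  drop 6 from [6, -1, 2] -> [-1, 2]
  satisfied 2 clause(s); 3 remain; assigned so far: [5, 6]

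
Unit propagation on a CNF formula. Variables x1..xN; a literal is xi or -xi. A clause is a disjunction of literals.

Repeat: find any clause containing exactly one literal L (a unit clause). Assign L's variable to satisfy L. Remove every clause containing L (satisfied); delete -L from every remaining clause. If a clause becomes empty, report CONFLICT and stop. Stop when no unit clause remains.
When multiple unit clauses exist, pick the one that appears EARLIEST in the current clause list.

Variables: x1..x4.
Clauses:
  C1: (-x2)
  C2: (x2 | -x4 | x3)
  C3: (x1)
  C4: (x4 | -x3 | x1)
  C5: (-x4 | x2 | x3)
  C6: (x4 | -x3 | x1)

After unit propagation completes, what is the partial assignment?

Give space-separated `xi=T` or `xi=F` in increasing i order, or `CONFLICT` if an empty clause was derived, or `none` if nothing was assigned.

Answer: x1=T x2=F

Derivation:
unit clause [-2] forces x2=F; simplify:
  drop 2 from [2, -4, 3] -> [-4, 3]
  drop 2 from [-4, 2, 3] -> [-4, 3]
  satisfied 1 clause(s); 5 remain; assigned so far: [2]
unit clause [1] forces x1=T; simplify:
  satisfied 3 clause(s); 2 remain; assigned so far: [1, 2]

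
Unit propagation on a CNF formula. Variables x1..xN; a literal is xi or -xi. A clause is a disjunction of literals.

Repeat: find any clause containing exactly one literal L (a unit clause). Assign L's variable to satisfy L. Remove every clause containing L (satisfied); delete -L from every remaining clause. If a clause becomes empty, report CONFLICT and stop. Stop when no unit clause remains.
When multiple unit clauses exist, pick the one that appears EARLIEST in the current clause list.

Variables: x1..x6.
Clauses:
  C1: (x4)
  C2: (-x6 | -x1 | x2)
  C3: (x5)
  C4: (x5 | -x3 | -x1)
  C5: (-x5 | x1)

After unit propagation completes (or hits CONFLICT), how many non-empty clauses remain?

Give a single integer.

Answer: 1

Derivation:
unit clause [4] forces x4=T; simplify:
  satisfied 1 clause(s); 4 remain; assigned so far: [4]
unit clause [5] forces x5=T; simplify:
  drop -5 from [-5, 1] -> [1]
  satisfied 2 clause(s); 2 remain; assigned so far: [4, 5]
unit clause [1] forces x1=T; simplify:
  drop -1 from [-6, -1, 2] -> [-6, 2]
  satisfied 1 clause(s); 1 remain; assigned so far: [1, 4, 5]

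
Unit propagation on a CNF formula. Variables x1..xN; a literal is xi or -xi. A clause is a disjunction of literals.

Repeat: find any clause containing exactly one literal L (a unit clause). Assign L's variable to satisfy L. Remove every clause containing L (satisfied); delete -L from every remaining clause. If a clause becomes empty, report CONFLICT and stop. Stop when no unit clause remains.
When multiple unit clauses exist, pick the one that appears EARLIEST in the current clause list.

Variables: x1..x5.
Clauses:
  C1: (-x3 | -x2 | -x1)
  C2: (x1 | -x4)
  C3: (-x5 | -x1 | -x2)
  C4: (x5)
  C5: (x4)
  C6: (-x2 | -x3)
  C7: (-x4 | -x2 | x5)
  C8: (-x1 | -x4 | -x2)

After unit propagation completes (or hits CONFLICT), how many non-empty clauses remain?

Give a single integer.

unit clause [5] forces x5=T; simplify:
  drop -5 from [-5, -1, -2] -> [-1, -2]
  satisfied 2 clause(s); 6 remain; assigned so far: [5]
unit clause [4] forces x4=T; simplify:
  drop -4 from [1, -4] -> [1]
  drop -4 from [-1, -4, -2] -> [-1, -2]
  satisfied 1 clause(s); 5 remain; assigned so far: [4, 5]
unit clause [1] forces x1=T; simplify:
  drop -1 from [-3, -2, -1] -> [-3, -2]
  drop -1 from [-1, -2] -> [-2]
  drop -1 from [-1, -2] -> [-2]
  satisfied 1 clause(s); 4 remain; assigned so far: [1, 4, 5]
unit clause [-2] forces x2=F; simplify:
  satisfied 4 clause(s); 0 remain; assigned so far: [1, 2, 4, 5]

Answer: 0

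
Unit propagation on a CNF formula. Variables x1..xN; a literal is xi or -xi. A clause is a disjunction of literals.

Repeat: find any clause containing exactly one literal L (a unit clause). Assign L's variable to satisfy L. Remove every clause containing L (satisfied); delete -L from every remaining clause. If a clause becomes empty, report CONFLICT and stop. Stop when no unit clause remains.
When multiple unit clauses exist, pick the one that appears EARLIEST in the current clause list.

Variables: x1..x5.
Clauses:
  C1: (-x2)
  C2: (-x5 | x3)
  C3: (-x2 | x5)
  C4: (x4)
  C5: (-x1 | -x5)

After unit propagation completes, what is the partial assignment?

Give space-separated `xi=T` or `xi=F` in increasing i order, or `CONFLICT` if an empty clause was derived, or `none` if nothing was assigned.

Answer: x2=F x4=T

Derivation:
unit clause [-2] forces x2=F; simplify:
  satisfied 2 clause(s); 3 remain; assigned so far: [2]
unit clause [4] forces x4=T; simplify:
  satisfied 1 clause(s); 2 remain; assigned so far: [2, 4]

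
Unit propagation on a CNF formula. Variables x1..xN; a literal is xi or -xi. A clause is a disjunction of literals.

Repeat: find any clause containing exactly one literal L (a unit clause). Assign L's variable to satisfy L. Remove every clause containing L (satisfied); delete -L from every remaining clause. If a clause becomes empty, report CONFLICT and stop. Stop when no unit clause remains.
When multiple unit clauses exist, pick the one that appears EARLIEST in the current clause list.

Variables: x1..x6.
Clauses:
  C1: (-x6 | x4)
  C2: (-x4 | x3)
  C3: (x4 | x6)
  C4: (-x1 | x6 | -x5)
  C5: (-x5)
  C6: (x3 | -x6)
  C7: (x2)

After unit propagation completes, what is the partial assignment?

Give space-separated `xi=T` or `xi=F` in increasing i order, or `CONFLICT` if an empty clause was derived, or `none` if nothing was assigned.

unit clause [-5] forces x5=F; simplify:
  satisfied 2 clause(s); 5 remain; assigned so far: [5]
unit clause [2] forces x2=T; simplify:
  satisfied 1 clause(s); 4 remain; assigned so far: [2, 5]

Answer: x2=T x5=F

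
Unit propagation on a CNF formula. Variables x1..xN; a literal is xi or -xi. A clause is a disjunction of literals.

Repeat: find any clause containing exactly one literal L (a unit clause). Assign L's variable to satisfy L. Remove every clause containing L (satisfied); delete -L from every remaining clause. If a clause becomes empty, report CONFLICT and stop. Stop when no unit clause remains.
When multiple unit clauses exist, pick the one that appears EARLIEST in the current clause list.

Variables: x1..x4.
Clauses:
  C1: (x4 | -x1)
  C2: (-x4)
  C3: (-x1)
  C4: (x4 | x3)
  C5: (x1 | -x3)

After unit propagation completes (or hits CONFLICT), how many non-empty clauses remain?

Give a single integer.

Answer: 0

Derivation:
unit clause [-4] forces x4=F; simplify:
  drop 4 from [4, -1] -> [-1]
  drop 4 from [4, 3] -> [3]
  satisfied 1 clause(s); 4 remain; assigned so far: [4]
unit clause [-1] forces x1=F; simplify:
  drop 1 from [1, -3] -> [-3]
  satisfied 2 clause(s); 2 remain; assigned so far: [1, 4]
unit clause [3] forces x3=T; simplify:
  drop -3 from [-3] -> [] (empty!)
  satisfied 1 clause(s); 1 remain; assigned so far: [1, 3, 4]
CONFLICT (empty clause)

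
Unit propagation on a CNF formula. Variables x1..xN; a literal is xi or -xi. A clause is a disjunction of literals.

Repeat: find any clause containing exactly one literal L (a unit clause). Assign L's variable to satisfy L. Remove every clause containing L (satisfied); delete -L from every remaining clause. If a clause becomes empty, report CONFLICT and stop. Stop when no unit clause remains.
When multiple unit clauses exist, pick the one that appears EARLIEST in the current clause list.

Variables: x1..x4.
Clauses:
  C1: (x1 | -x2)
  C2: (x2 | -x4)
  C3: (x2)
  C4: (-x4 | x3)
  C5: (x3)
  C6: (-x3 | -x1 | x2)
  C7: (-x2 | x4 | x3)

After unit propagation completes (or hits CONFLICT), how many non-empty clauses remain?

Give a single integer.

Answer: 0

Derivation:
unit clause [2] forces x2=T; simplify:
  drop -2 from [1, -2] -> [1]
  drop -2 from [-2, 4, 3] -> [4, 3]
  satisfied 3 clause(s); 4 remain; assigned so far: [2]
unit clause [1] forces x1=T; simplify:
  satisfied 1 clause(s); 3 remain; assigned so far: [1, 2]
unit clause [3] forces x3=T; simplify:
  satisfied 3 clause(s); 0 remain; assigned so far: [1, 2, 3]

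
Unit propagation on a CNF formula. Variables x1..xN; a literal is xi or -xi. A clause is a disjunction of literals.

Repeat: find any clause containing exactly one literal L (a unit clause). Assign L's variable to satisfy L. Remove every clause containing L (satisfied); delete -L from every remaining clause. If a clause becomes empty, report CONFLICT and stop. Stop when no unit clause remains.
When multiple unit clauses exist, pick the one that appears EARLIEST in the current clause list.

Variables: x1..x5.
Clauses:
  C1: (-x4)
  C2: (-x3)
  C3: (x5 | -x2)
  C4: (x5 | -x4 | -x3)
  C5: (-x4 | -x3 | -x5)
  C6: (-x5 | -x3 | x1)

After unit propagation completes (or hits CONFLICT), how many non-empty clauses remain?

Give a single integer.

unit clause [-4] forces x4=F; simplify:
  satisfied 3 clause(s); 3 remain; assigned so far: [4]
unit clause [-3] forces x3=F; simplify:
  satisfied 2 clause(s); 1 remain; assigned so far: [3, 4]

Answer: 1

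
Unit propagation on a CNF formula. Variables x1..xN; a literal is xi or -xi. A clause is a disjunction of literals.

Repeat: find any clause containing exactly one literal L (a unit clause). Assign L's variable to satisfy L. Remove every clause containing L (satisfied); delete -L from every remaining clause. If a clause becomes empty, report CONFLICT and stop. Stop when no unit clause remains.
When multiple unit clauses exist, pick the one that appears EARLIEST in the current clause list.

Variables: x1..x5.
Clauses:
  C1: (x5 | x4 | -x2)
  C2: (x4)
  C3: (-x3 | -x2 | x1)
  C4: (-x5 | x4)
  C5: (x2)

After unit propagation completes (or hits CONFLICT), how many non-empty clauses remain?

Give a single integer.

unit clause [4] forces x4=T; simplify:
  satisfied 3 clause(s); 2 remain; assigned so far: [4]
unit clause [2] forces x2=T; simplify:
  drop -2 from [-3, -2, 1] -> [-3, 1]
  satisfied 1 clause(s); 1 remain; assigned so far: [2, 4]

Answer: 1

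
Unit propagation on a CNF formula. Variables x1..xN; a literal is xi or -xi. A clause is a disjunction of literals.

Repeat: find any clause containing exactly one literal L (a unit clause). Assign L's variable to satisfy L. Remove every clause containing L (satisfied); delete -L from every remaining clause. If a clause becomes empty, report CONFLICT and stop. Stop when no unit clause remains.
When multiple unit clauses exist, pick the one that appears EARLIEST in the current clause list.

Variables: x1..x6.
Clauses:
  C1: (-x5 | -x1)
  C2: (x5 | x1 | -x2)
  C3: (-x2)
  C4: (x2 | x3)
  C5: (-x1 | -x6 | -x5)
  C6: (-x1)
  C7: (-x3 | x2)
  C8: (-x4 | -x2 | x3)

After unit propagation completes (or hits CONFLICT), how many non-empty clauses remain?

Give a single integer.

unit clause [-2] forces x2=F; simplify:
  drop 2 from [2, 3] -> [3]
  drop 2 from [-3, 2] -> [-3]
  satisfied 3 clause(s); 5 remain; assigned so far: [2]
unit clause [3] forces x3=T; simplify:
  drop -3 from [-3] -> [] (empty!)
  satisfied 1 clause(s); 4 remain; assigned so far: [2, 3]
CONFLICT (empty clause)

Answer: 3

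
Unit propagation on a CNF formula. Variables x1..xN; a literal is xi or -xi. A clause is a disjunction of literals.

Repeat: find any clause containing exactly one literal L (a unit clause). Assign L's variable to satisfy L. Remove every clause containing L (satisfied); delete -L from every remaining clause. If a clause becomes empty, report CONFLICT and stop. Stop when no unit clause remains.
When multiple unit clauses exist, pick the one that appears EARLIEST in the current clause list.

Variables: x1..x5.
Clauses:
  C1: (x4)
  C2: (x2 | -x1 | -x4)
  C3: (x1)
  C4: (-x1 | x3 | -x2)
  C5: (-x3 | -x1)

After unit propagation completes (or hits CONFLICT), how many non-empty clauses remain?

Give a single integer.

unit clause [4] forces x4=T; simplify:
  drop -4 from [2, -1, -4] -> [2, -1]
  satisfied 1 clause(s); 4 remain; assigned so far: [4]
unit clause [1] forces x1=T; simplify:
  drop -1 from [2, -1] -> [2]
  drop -1 from [-1, 3, -2] -> [3, -2]
  drop -1 from [-3, -1] -> [-3]
  satisfied 1 clause(s); 3 remain; assigned so far: [1, 4]
unit clause [2] forces x2=T; simplify:
  drop -2 from [3, -2] -> [3]
  satisfied 1 clause(s); 2 remain; assigned so far: [1, 2, 4]
unit clause [3] forces x3=T; simplify:
  drop -3 from [-3] -> [] (empty!)
  satisfied 1 clause(s); 1 remain; assigned so far: [1, 2, 3, 4]
CONFLICT (empty clause)

Answer: 0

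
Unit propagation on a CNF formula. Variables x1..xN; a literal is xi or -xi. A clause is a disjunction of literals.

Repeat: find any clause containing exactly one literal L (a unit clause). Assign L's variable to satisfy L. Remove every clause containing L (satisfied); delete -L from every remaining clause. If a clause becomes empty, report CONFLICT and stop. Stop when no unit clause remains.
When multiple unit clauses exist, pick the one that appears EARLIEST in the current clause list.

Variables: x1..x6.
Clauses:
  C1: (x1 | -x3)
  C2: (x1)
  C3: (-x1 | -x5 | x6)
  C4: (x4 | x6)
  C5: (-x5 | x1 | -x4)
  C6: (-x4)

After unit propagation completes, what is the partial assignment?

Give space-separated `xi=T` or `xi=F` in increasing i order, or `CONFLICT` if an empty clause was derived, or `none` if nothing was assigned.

unit clause [1] forces x1=T; simplify:
  drop -1 from [-1, -5, 6] -> [-5, 6]
  satisfied 3 clause(s); 3 remain; assigned so far: [1]
unit clause [-4] forces x4=F; simplify:
  drop 4 from [4, 6] -> [6]
  satisfied 1 clause(s); 2 remain; assigned so far: [1, 4]
unit clause [6] forces x6=T; simplify:
  satisfied 2 clause(s); 0 remain; assigned so far: [1, 4, 6]

Answer: x1=T x4=F x6=T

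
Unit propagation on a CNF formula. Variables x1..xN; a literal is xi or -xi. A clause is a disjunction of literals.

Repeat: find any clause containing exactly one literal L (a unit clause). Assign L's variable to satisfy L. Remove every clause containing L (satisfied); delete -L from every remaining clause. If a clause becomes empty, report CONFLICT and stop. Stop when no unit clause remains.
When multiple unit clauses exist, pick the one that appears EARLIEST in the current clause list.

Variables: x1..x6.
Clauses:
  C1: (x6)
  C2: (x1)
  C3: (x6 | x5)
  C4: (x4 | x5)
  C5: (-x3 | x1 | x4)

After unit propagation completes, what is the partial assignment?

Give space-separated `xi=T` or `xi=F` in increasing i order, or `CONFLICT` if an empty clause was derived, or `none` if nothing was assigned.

Answer: x1=T x6=T

Derivation:
unit clause [6] forces x6=T; simplify:
  satisfied 2 clause(s); 3 remain; assigned so far: [6]
unit clause [1] forces x1=T; simplify:
  satisfied 2 clause(s); 1 remain; assigned so far: [1, 6]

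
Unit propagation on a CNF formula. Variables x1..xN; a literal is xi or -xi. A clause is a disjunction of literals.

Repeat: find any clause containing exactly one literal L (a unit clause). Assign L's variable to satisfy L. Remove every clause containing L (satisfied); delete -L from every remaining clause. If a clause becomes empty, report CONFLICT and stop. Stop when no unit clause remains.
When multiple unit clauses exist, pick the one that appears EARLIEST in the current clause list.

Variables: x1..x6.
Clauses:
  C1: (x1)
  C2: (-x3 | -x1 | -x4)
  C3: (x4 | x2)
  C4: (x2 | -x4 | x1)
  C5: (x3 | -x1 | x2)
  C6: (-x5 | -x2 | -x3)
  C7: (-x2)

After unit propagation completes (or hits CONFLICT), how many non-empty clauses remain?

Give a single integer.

unit clause [1] forces x1=T; simplify:
  drop -1 from [-3, -1, -4] -> [-3, -4]
  drop -1 from [3, -1, 2] -> [3, 2]
  satisfied 2 clause(s); 5 remain; assigned so far: [1]
unit clause [-2] forces x2=F; simplify:
  drop 2 from [4, 2] -> [4]
  drop 2 from [3, 2] -> [3]
  satisfied 2 clause(s); 3 remain; assigned so far: [1, 2]
unit clause [4] forces x4=T; simplify:
  drop -4 from [-3, -4] -> [-3]
  satisfied 1 clause(s); 2 remain; assigned so far: [1, 2, 4]
unit clause [-3] forces x3=F; simplify:
  drop 3 from [3] -> [] (empty!)
  satisfied 1 clause(s); 1 remain; assigned so far: [1, 2, 3, 4]
CONFLICT (empty clause)

Answer: 0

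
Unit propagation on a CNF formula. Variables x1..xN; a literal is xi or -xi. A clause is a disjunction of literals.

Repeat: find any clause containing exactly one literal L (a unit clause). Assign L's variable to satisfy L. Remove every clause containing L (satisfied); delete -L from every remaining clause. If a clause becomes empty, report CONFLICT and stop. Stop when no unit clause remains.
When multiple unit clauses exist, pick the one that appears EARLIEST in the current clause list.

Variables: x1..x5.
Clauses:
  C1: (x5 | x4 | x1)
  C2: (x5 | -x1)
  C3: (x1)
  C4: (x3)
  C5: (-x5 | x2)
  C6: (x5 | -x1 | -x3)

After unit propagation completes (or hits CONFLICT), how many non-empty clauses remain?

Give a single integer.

Answer: 0

Derivation:
unit clause [1] forces x1=T; simplify:
  drop -1 from [5, -1] -> [5]
  drop -1 from [5, -1, -3] -> [5, -3]
  satisfied 2 clause(s); 4 remain; assigned so far: [1]
unit clause [5] forces x5=T; simplify:
  drop -5 from [-5, 2] -> [2]
  satisfied 2 clause(s); 2 remain; assigned so far: [1, 5]
unit clause [3] forces x3=T; simplify:
  satisfied 1 clause(s); 1 remain; assigned so far: [1, 3, 5]
unit clause [2] forces x2=T; simplify:
  satisfied 1 clause(s); 0 remain; assigned so far: [1, 2, 3, 5]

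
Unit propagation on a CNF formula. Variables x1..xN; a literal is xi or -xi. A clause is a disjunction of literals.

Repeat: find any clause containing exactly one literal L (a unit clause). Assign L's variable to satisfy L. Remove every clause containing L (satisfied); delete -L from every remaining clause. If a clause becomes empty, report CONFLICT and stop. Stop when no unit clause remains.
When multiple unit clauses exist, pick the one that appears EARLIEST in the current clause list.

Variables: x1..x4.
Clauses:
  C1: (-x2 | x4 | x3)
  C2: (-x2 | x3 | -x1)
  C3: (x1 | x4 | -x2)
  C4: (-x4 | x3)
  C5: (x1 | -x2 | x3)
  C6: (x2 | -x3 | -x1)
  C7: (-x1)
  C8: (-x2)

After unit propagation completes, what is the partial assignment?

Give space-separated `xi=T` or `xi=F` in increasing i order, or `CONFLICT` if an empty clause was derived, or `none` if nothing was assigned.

unit clause [-1] forces x1=F; simplify:
  drop 1 from [1, 4, -2] -> [4, -2]
  drop 1 from [1, -2, 3] -> [-2, 3]
  satisfied 3 clause(s); 5 remain; assigned so far: [1]
unit clause [-2] forces x2=F; simplify:
  satisfied 4 clause(s); 1 remain; assigned so far: [1, 2]

Answer: x1=F x2=F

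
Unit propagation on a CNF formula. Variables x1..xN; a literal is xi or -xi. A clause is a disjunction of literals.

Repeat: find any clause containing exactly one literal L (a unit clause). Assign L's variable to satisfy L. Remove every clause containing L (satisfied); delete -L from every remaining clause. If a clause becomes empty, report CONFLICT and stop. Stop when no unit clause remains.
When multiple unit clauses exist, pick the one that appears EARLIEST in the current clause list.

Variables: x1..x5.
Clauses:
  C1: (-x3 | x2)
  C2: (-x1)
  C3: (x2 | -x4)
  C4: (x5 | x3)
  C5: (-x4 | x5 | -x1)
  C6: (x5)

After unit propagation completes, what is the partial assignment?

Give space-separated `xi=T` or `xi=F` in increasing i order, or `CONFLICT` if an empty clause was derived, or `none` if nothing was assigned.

unit clause [-1] forces x1=F; simplify:
  satisfied 2 clause(s); 4 remain; assigned so far: [1]
unit clause [5] forces x5=T; simplify:
  satisfied 2 clause(s); 2 remain; assigned so far: [1, 5]

Answer: x1=F x5=T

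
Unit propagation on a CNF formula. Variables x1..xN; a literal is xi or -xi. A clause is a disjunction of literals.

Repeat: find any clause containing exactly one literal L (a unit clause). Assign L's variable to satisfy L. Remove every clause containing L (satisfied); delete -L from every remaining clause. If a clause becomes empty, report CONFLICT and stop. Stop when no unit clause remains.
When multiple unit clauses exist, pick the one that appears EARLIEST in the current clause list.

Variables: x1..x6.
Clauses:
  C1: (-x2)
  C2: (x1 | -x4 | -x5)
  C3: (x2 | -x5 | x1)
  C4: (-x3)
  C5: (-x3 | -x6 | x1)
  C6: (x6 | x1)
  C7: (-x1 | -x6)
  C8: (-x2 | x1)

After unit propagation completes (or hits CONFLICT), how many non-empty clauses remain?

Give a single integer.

unit clause [-2] forces x2=F; simplify:
  drop 2 from [2, -5, 1] -> [-5, 1]
  satisfied 2 clause(s); 6 remain; assigned so far: [2]
unit clause [-3] forces x3=F; simplify:
  satisfied 2 clause(s); 4 remain; assigned so far: [2, 3]

Answer: 4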